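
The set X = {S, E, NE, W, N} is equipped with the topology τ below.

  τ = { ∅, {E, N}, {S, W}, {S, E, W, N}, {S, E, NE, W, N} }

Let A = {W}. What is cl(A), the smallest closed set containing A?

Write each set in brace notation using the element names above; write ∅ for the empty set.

{S, NE, W}

closure: X∖int(X∖A) = X∖{E, N} = {S, NE, W}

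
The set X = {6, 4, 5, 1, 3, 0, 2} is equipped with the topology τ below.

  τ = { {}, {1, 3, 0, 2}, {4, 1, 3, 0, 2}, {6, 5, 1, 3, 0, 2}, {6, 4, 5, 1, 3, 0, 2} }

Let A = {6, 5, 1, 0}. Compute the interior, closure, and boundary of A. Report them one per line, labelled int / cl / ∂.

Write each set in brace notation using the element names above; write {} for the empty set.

U open, U⊆A: {}. int(A) = ⋃ = {}
X∖A={4, 3, 2}, int(X∖A)={}, hence cl(A)={6, 4, 5, 1, 3, 0, 2}
∂A: remove int from cl → {6, 4, 5, 1, 3, 0, 2}

int(A) = {}
cl(A)  = {6, 4, 5, 1, 3, 0, 2}
∂A     = {6, 4, 5, 1, 3, 0, 2}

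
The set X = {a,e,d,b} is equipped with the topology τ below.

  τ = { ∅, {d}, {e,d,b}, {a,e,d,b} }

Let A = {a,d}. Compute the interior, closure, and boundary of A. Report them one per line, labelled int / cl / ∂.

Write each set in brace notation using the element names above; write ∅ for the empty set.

int(A) = {d}
cl(A)  = {a,e,d,b}
∂A     = {a,e,b}

interior: largest open inside A is {d} (from ∅, {d})
cl via duality: int({e,b}) = ∅, so X∖∅ = {a,e,d,b}
cl∖int = {a,e,b}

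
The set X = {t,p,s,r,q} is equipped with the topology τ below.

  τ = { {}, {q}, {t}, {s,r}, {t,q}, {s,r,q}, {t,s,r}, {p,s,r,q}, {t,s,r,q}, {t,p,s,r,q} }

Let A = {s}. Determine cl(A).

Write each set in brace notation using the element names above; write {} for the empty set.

cl via duality: int({t,p,r,q}) = {t,q}, so X∖{t,q} = {p,s,r}

{p,s,r}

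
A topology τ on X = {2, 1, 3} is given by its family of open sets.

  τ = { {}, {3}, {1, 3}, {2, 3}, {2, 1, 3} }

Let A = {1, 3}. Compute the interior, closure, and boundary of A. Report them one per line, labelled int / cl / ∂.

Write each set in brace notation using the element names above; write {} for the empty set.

interior: largest open inside A is {1, 3} (from {}, {3}, {1, 3})
cl via duality: int({2}) = {}, so X∖{} = {2, 1, 3}
cl∖int = {2}

int(A) = {1, 3}
cl(A)  = {2, 1, 3}
∂A     = {2}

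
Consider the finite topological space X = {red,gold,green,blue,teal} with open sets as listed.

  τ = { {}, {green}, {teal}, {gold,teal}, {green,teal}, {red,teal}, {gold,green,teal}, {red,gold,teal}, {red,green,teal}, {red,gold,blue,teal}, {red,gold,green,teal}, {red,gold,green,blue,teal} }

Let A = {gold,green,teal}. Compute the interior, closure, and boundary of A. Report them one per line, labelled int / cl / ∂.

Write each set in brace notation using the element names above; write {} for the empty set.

interior: largest open inside A is {gold,green,teal} (from {}, {teal}, {green}, {green,teal}, {gold,teal}, {gold,green,teal})
cl via duality: int({red,blue}) = {}, so X∖{} = {red,gold,green,blue,teal}
cl∖int = {red,blue}

int(A) = {gold,green,teal}
cl(A)  = {red,gold,green,blue,teal}
∂A     = {red,blue}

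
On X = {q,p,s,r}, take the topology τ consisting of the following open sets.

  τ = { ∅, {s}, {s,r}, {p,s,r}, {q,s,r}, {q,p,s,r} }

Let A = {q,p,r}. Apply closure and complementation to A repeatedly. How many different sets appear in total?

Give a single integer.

4

X∖A={s}, int(X∖A)={s}, hence cl(A)={q,p,r}
Orbit (k=closure, c=complement):
  1. A     = {q,p,r}
  2. cA    = {s}
  3. kcA   = {q,p,s,r}
  4. ckcA  = ∅
(closed under both — stop)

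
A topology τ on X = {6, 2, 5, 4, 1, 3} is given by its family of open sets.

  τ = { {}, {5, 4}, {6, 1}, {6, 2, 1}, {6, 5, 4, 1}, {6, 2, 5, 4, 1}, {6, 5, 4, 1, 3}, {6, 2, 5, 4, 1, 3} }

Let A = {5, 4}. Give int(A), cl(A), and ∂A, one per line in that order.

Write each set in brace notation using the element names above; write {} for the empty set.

int(A) = {5, 4}
cl(A)  = {5, 4, 3}
∂A     = {3}

open subsets of A: {}, {5, 4}; so int(A) = {5, 4}
closure: X∖int(X∖A) = X∖{6, 2, 1} = {5, 4, 3}
∂A = {5, 4, 3} minus {5, 4} = {3}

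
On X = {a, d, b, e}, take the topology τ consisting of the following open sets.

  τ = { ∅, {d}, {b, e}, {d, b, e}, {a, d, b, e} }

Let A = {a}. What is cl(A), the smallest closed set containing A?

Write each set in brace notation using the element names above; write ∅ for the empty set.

X∖A={d, b, e}, int(X∖A)={d, b, e}, hence cl(A)={a}

{a}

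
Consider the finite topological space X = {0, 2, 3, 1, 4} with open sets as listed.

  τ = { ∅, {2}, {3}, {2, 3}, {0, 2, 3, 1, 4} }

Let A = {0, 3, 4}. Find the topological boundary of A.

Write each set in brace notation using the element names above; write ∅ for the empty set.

{0, 1, 4}

interior: largest open inside A is {3} (from ∅, {3})
cl via duality: int({2, 1}) = {2}, so X∖{2} = {0, 3, 1, 4}
cl∖int = {0, 1, 4}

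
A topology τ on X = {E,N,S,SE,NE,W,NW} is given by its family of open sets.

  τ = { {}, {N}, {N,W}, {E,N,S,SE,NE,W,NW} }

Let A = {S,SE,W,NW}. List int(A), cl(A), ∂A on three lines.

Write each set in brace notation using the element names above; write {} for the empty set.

int(A) = {}
cl(A)  = {E,S,SE,NE,W,NW}
∂A     = {E,S,SE,NE,W,NW}

open subsets of A: {}; so int(A) = {}
closure: X∖int(X∖A) = X∖{N} = {E,S,SE,NE,W,NW}
∂A = {E,S,SE,NE,W,NW} minus {} = {E,S,SE,NE,W,NW}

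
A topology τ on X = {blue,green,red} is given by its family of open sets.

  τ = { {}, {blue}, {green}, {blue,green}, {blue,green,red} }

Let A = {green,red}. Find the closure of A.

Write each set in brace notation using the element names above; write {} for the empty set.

complement {blue}; its interior {blue}; cl(A) = X∖{blue} = {green,red}

{green,red}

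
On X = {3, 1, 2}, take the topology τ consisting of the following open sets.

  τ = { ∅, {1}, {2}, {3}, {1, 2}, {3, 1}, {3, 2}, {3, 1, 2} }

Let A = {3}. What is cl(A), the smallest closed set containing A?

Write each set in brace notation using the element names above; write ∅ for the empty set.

X∖A={1, 2}, int(X∖A)={1, 2}, hence cl(A)={3}

{3}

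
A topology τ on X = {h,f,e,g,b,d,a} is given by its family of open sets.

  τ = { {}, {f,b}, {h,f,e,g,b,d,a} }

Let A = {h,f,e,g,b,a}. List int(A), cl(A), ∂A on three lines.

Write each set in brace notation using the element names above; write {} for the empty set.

opens ⊆ A: {}, {f,b}; union → int = {f,b}
complement {d}; its interior {}; cl(A) = X∖{} = {h,f,e,g,b,d,a}
boundary = {h,f,e,g,b,d,a} ∖ {f,b} = {h,e,g,d,a}

int(A) = {f,b}
cl(A)  = {h,f,e,g,b,d,a}
∂A     = {h,e,g,d,a}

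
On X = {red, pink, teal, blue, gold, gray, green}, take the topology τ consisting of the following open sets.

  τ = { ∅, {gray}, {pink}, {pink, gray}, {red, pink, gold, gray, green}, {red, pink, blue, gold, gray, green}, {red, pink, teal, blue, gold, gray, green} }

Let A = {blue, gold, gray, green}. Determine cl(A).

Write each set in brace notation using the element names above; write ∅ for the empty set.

{red, teal, blue, gold, gray, green}

complement {red, pink, teal}; its interior {pink}; cl(A) = X∖{pink} = {red, teal, blue, gold, gray, green}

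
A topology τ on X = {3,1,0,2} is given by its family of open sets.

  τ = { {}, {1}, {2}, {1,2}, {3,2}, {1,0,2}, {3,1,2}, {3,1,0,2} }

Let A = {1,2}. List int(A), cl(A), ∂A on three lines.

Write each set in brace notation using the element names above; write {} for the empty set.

int(A) = {1,2}
cl(A)  = {3,1,0,2}
∂A     = {3,0}

U open, U⊆A: {}, {2}, {1}, {1,2}. int(A) = ⋃ = {1,2}
X∖A={3,0}, int(X∖A)={}, hence cl(A)={3,1,0,2}
∂A: remove int from cl → {3,0}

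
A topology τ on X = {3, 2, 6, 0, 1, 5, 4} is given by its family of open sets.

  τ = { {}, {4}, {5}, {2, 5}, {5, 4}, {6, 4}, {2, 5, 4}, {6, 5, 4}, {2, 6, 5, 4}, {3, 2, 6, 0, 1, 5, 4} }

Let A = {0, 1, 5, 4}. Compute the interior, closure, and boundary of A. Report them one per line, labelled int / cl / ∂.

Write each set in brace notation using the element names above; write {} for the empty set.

opens ⊆ A: {}, {4}, {5}, {5, 4}; union → int = {5, 4}
complement {3, 2, 6}; its interior {}; cl(A) = X∖{} = {3, 2, 6, 0, 1, 5, 4}
boundary = {3, 2, 6, 0, 1, 5, 4} ∖ {5, 4} = {3, 2, 6, 0, 1}

int(A) = {5, 4}
cl(A)  = {3, 2, 6, 0, 1, 5, 4}
∂A     = {3, 2, 6, 0, 1}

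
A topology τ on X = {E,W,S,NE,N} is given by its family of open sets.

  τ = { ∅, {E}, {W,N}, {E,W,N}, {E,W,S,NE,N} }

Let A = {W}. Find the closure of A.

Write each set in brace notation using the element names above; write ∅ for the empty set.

X∖A={E,S,NE,N}, int(X∖A)={E}, hence cl(A)={W,S,NE,N}

{W,S,NE,N}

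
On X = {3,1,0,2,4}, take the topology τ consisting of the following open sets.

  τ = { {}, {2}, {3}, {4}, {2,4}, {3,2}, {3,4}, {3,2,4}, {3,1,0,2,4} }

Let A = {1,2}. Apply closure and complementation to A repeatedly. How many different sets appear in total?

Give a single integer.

X∖A={3,0,4}, int(X∖A)={3,4}, hence cl(A)={1,0,2}
Orbit (k=closure, c=complement):
  1. A     = {1,2}
  2. kA    = {1,0,2}
  3. cA    = {3,0,4}
  4. ckA   = {3,4}
  5. kcA   = {3,1,0,4}
  6. ckcA  = {2}
(closed under both — stop)

6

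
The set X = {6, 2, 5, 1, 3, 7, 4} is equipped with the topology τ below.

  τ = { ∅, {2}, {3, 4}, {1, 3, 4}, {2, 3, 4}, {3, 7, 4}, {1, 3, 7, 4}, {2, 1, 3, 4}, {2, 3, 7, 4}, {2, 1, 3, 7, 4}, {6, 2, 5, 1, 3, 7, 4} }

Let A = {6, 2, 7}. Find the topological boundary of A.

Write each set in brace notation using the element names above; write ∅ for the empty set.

{6, 5, 7}

U open, U⊆A: ∅, {2}. int(A) = ⋃ = {2}
X∖A={5, 1, 3, 4}, int(X∖A)={1, 3, 4}, hence cl(A)={6, 2, 5, 7}
∂A: remove int from cl → {6, 5, 7}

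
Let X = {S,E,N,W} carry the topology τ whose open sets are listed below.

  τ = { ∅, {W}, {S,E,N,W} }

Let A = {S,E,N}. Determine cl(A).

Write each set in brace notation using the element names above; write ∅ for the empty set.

cl via duality: int({W}) = {W}, so X∖{W} = {S,E,N}

{S,E,N}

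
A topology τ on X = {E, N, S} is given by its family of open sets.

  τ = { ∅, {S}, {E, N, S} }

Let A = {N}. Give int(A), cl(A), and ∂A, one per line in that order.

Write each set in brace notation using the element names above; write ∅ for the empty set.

open subsets of A: ∅; so int(A) = ∅
closure: X∖int(X∖A) = X∖{S} = {E, N}
∂A = {E, N} minus ∅ = {E, N}

int(A) = ∅
cl(A)  = {E, N}
∂A     = {E, N}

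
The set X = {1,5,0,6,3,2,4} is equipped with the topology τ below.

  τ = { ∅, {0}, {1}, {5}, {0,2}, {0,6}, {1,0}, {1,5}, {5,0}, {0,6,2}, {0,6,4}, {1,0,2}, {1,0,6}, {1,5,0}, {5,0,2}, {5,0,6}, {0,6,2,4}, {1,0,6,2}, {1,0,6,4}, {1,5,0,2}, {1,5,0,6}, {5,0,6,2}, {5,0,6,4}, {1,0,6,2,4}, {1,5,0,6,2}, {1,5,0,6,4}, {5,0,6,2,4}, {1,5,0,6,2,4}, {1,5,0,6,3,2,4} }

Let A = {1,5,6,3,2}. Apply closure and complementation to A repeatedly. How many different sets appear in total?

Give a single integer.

8

cl via duality: int({0,4}) = {0}, so X∖{0} = {1,5,6,3,2,4}
Write k for closure, c for complement:
  1. A     = {1,5,6,3,2}
  2. kA    = {1,5,6,3,2,4}
  3. cA    = {0,4}
  4. ckA   = {0}
  5. kcA   = {0,6,3,2,4}
  6. ckcA  = {1,5}
  7. kckcA = {1,5,3}
  8. ckckcA = {0,6,2,4}
applying k or c yields no new set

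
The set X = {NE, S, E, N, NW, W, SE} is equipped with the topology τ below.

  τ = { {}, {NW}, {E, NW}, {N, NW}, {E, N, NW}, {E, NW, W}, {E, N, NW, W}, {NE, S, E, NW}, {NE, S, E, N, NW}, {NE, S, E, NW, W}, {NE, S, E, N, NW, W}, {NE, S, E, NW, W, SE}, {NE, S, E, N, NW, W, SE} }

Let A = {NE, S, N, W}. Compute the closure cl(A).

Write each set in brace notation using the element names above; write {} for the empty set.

{NE, S, N, W, SE}

cl via duality: int({E, NW, SE}) = {E, NW}, so X∖{E, NW} = {NE, S, N, W, SE}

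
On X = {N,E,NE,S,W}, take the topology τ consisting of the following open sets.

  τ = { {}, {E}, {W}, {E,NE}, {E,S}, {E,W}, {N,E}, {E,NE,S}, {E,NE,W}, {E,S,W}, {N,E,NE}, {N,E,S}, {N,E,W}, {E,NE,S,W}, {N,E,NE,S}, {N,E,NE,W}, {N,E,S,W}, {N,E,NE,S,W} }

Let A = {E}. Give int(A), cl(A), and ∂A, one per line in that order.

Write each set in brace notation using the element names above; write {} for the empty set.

U open, U⊆A: {}, {E}. int(A) = ⋃ = {E}
X∖A={N,NE,S,W}, int(X∖A)={W}, hence cl(A)={N,E,NE,S}
∂A: remove int from cl → {N,NE,S}

int(A) = {E}
cl(A)  = {N,E,NE,S}
∂A     = {N,NE,S}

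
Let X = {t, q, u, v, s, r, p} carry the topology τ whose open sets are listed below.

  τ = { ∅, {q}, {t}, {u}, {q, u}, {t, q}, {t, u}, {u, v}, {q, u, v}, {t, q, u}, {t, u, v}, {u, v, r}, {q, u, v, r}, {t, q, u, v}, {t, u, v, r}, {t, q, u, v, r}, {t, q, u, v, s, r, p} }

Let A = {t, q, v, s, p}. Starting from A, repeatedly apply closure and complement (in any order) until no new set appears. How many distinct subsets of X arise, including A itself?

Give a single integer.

8

closure: X∖int(X∖A) = X∖{u} = {t, q, v, s, r, p}
Let k=closure and c=complement:
  1. A     = {t, q, v, s, p}
  2. kA    = {t, q, v, s, r, p}
  3. cA    = {u, r}
  4. ckA   = {u}
  5. kcA   = {u, v, s, r, p}
  6. ckcA  = {t, q}
  7. kckcA = {t, q, s, p}
  8. ckckcA = {u, v, r}
— saturated at 8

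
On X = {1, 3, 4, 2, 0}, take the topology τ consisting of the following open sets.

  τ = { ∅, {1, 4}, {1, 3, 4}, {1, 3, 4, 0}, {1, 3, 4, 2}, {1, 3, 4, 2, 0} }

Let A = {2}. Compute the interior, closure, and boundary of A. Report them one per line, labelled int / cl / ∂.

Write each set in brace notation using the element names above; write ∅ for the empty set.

interior: largest open inside A is ∅ (from ∅)
cl via duality: int({1, 3, 4, 0}) = {1, 3, 4, 0}, so X∖{1, 3, 4, 0} = {2}
cl∖int = {2}

int(A) = ∅
cl(A)  = {2}
∂A     = {2}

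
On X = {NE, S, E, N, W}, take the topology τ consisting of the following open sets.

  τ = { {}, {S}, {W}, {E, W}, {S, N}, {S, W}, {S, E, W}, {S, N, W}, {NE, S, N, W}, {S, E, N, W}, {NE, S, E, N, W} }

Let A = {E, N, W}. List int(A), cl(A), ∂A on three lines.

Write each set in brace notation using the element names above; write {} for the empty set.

opens ⊆ A: {}, {W}, {E, W}; union → int = {E, W}
complement {NE, S}; its interior {S}; cl(A) = X∖{S} = {NE, E, N, W}
boundary = {NE, E, N, W} ∖ {E, W} = {NE, N}

int(A) = {E, W}
cl(A)  = {NE, E, N, W}
∂A     = {NE, N}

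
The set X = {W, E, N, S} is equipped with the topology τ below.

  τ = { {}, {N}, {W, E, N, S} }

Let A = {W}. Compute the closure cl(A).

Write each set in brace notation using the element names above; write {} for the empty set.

cl via duality: int({E, N, S}) = {N}, so X∖{N} = {W, E, S}

{W, E, S}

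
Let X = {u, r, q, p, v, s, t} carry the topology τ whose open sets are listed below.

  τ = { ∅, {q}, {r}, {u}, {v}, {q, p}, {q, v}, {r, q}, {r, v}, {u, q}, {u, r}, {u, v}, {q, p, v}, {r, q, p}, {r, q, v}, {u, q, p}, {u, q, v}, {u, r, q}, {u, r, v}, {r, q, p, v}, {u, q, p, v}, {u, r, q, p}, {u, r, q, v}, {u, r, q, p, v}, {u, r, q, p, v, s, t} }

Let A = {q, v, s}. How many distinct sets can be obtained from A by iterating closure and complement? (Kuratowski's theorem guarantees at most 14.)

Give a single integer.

8

X∖A={u, r, p, t}, int(X∖A)={u, r}, hence cl(A)={q, p, v, s, t}
Orbit (k=closure, c=complement):
  1. A     = {q, v, s}
  2. kA    = {q, p, v, s, t}
  3. cA    = {u, r, p, t}
  4. ckA   = {u, r}
  5. kcA   = {u, r, p, s, t}
  6. kckA  = {u, r, s, t}
  7. ckcA  = {q, v}
  8. ckckA = {q, p, v}
(closed under both — stop)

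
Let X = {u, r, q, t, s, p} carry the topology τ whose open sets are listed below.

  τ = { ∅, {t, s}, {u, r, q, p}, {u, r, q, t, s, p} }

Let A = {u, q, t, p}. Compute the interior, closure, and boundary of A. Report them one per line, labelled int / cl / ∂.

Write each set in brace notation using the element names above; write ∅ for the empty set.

interior: largest open inside A is ∅ (from ∅)
cl via duality: int({r, s}) = ∅, so X∖∅ = {u, r, q, t, s, p}
cl∖int = {u, r, q, t, s, p}

int(A) = ∅
cl(A)  = {u, r, q, t, s, p}
∂A     = {u, r, q, t, s, p}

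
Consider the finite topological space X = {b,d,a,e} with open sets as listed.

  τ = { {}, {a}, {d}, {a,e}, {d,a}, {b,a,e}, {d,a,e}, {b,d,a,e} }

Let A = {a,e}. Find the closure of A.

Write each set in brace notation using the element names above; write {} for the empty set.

X∖A={b,d}, int(X∖A)={d}, hence cl(A)={b,a,e}

{b,a,e}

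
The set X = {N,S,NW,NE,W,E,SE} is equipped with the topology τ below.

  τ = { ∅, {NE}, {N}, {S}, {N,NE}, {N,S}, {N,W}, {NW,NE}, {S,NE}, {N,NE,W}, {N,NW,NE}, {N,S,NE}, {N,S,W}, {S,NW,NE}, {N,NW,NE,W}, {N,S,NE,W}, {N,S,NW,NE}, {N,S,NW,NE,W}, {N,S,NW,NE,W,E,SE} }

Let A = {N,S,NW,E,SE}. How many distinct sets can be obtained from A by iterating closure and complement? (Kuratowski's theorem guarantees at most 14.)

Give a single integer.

10

cl via duality: int({NE,W}) = {NE}, so X∖{NE} = {N,S,NW,W,E,SE}
Write k for closure, c for complement:
  1. A     = {N,S,NW,E,SE}
  2. kA    = {N,S,NW,W,E,SE}
  3. cA    = {NE,W}
  4. ckA   = {NE}
  5. kcA   = {NW,NE,W,E,SE}
  6. kckA  = {NW,NE,E,SE}
  7. ckcA  = {N,S}
  8. ckckA = {N,S,W}
  9. kckcA = {N,S,W,E,SE}
  10. ckckcA = {NW,NE}
applying k or c yields no new set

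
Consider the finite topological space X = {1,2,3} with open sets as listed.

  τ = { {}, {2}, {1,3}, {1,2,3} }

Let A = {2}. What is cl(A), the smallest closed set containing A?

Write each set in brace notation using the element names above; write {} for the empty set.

{2}

complement {1,3}; its interior {1,3}; cl(A) = X∖{1,3} = {2}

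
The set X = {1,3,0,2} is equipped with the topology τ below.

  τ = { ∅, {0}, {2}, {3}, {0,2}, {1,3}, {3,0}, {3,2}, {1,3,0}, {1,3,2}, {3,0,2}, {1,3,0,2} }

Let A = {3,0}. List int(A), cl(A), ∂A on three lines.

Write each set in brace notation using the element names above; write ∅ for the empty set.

int(A) = {3,0}
cl(A)  = {1,3,0}
∂A     = {1}

open subsets of A: ∅, {0}, {3}, {3,0}; so int(A) = {3,0}
closure: X∖int(X∖A) = X∖{2} = {1,3,0}
∂A = {1,3,0} minus {3,0} = {1}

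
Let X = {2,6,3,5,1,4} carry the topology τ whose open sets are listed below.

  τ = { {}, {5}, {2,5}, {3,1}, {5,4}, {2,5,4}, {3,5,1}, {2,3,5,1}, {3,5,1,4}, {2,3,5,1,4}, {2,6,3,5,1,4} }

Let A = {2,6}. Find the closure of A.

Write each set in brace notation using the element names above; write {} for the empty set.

cl via duality: int({3,5,1,4}) = {3,5,1,4}, so X∖{3,5,1,4} = {2,6}

{2,6}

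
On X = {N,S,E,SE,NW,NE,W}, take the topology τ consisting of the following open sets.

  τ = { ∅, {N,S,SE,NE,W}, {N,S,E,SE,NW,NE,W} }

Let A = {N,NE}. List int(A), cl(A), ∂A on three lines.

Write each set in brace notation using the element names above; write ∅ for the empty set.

int(A) = ∅
cl(A)  = {N,S,E,SE,NW,NE,W}
∂A     = {N,S,E,SE,NW,NE,W}

U open, U⊆A: ∅. int(A) = ⋃ = ∅
X∖A={S,E,SE,NW,W}, int(X∖A)=∅, hence cl(A)={N,S,E,SE,NW,NE,W}
∂A: remove int from cl → {N,S,E,SE,NW,NE,W}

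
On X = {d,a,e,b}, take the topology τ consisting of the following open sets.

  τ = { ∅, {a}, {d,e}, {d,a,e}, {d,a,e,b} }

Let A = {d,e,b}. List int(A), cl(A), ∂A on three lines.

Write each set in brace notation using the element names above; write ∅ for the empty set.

int(A) = {d,e}
cl(A)  = {d,e,b}
∂A     = {b}

opens ⊆ A: ∅, {d,e}; union → int = {d,e}
complement {a}; its interior {a}; cl(A) = X∖{a} = {d,e,b}
boundary = {d,e,b} ∖ {d,e} = {b}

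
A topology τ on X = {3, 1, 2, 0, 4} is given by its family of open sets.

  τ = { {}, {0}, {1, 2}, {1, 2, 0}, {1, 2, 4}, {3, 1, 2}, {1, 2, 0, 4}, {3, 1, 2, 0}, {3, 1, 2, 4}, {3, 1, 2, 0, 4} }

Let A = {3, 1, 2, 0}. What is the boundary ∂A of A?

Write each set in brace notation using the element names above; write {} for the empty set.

{4}

U open, U⊆A: {}, {0}, {1, 2}, {1, 2, 0}, {3, 1, 2}, {3, 1, 2, 0}. int(A) = ⋃ = {3, 1, 2, 0}
X∖A={4}, int(X∖A)={}, hence cl(A)={3, 1, 2, 0, 4}
∂A: remove int from cl → {4}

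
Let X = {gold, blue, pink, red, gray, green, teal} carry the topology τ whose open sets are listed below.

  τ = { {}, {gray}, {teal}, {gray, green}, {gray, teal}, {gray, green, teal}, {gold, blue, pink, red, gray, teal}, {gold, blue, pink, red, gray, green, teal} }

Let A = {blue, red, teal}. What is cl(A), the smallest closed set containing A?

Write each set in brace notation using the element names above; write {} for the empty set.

X∖A={gold, pink, gray, green}, int(X∖A)={gray, green}, hence cl(A)={gold, blue, pink, red, teal}

{gold, blue, pink, red, teal}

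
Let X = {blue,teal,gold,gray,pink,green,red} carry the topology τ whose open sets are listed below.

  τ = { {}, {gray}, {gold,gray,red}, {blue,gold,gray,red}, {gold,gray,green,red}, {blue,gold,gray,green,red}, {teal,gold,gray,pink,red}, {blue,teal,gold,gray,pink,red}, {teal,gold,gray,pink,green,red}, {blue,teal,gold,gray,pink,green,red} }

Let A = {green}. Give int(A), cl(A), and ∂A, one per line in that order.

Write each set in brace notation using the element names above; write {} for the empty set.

open subsets of A: {}; so int(A) = {}
closure: X∖int(X∖A) = X∖{blue,teal,gold,gray,pink,red} = {green}
∂A = {green} minus {} = {green}

int(A) = {}
cl(A)  = {green}
∂A     = {green}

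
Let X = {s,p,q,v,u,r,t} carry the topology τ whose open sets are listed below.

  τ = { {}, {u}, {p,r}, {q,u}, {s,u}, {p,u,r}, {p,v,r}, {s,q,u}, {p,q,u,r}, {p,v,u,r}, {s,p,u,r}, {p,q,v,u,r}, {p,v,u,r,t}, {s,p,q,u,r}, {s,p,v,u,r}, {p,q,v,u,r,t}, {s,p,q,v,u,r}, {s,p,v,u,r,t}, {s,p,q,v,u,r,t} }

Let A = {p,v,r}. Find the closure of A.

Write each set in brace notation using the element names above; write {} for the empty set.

{p,v,r,t}

X∖A={s,q,u,t}, int(X∖A)={s,q,u}, hence cl(A)={p,v,r,t}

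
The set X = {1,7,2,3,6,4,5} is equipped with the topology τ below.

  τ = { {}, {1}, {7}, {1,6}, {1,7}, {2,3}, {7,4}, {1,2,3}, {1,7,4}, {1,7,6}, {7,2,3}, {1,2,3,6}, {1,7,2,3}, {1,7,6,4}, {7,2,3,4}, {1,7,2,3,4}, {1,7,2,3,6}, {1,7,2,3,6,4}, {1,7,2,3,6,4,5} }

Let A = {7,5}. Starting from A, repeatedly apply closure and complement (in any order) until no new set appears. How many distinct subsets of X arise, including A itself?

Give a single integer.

8

complement {1,2,3,6,4}; its interior {1,2,3,6}; cl(A) = X∖{1,2,3,6} = {7,4,5}
With k = closure, c = complement:
  1. A     = {7,5}
  2. kA    = {7,4,5}
  3. cA    = {1,2,3,6,4}
  4. ckA   = {1,2,3,6}
  5. kcA   = {1,2,3,6,4,5}
  6. kckA  = {1,2,3,6,5}
  7. ckcA  = {7}
  8. ckckA = {7,4}
k, c of each give nothing new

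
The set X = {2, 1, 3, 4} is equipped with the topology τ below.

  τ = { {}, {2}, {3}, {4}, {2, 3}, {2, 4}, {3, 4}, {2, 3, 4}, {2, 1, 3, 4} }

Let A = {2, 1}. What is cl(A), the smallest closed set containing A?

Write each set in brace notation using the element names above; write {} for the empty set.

cl via duality: int({3, 4}) = {3, 4}, so X∖{3, 4} = {2, 1}

{2, 1}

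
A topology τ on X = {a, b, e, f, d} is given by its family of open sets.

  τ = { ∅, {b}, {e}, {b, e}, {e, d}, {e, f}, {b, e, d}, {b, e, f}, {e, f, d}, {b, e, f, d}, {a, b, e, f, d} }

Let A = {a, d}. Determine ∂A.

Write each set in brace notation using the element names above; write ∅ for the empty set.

interior: largest open inside A is ∅ (from ∅)
cl via duality: int({b, e, f}) = {b, e, f}, so X∖{b, e, f} = {a, d}
cl∖int = {a, d}

{a, d}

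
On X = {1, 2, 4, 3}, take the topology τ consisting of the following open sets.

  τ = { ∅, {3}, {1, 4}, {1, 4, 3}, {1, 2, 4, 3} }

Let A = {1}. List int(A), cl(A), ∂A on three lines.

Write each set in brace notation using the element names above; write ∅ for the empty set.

int(A) = ∅
cl(A)  = {1, 2, 4}
∂A     = {1, 2, 4}

open subsets of A: ∅; so int(A) = ∅
closure: X∖int(X∖A) = X∖{3} = {1, 2, 4}
∂A = {1, 2, 4} minus ∅ = {1, 2, 4}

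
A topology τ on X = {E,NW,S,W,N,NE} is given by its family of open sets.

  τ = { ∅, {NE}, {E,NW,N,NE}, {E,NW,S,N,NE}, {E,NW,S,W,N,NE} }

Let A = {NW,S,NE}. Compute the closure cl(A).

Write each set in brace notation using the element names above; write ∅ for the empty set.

{E,NW,S,W,N,NE}

complement {E,W,N}; its interior ∅; cl(A) = X∖∅ = {E,NW,S,W,N,NE}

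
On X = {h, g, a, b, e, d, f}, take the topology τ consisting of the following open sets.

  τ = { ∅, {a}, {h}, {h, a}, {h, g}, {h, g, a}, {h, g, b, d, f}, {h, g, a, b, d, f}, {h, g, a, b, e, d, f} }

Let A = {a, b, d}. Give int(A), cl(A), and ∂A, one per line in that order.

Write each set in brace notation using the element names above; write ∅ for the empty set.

int(A) = {a}
cl(A)  = {a, b, e, d, f}
∂A     = {b, e, d, f}

open subsets of A: ∅, {a}; so int(A) = {a}
closure: X∖int(X∖A) = X∖{h, g} = {a, b, e, d, f}
∂A = {a, b, e, d, f} minus {a} = {b, e, d, f}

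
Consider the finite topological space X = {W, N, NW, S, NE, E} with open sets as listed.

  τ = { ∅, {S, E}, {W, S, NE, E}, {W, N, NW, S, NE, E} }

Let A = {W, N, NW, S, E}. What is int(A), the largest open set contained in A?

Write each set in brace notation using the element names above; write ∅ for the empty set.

U open, U⊆A: ∅, {S, E}. int(A) = ⋃ = {S, E}

{S, E}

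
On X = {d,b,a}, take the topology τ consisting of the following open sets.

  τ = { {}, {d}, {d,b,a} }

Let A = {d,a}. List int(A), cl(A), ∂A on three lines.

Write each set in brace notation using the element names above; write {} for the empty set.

int(A) = {d}
cl(A)  = {d,b,a}
∂A     = {b,a}

opens ⊆ A: {}, {d}; union → int = {d}
complement {b}; its interior {}; cl(A) = X∖{} = {d,b,a}
boundary = {d,b,a} ∖ {d} = {b,a}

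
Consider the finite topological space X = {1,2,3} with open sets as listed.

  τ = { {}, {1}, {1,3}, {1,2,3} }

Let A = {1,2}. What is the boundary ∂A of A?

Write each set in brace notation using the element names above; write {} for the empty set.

{2,3}

U open, U⊆A: {}, {1}. int(A) = ⋃ = {1}
X∖A={3}, int(X∖A)={}, hence cl(A)={1,2,3}
∂A: remove int from cl → {2,3}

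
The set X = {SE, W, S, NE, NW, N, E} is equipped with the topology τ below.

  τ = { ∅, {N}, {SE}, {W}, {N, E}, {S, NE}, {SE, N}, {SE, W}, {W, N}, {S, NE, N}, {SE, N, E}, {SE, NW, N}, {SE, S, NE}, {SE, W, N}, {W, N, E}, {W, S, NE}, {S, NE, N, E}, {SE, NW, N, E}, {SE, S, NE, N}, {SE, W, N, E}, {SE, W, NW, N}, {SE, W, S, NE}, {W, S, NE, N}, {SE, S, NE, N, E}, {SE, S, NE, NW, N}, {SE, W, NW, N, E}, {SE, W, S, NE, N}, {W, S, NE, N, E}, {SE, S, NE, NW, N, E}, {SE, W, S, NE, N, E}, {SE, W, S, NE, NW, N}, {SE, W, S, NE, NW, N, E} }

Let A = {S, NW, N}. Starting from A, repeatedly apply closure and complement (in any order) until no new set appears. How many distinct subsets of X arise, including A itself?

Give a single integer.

complement {SE, W, NE, E}; its interior {SE, W}; cl(A) = X∖{SE, W} = {S, NE, NW, N, E}
With k = closure, c = complement:
  1. A     = {S, NW, N}
  2. kA    = {S, NE, NW, N, E}
  3. cA    = {SE, W, NE, E}
  4. ckA   = {SE, W}
  5. kcA   = {SE, W, S, NE, NW, E}
  6. kckA  = {SE, W, NW}
  7. ckcA  = {N}
  8. ckckA = {S, NE, N, E}
  9. kckcA = {NW, N, E}
  10. ckckcA = {SE, W, S, NE}
  11. kckckcA = {SE, W, S, NE, NW}
  12. ckckckcA = {N, E}
k, c of each give nothing new

12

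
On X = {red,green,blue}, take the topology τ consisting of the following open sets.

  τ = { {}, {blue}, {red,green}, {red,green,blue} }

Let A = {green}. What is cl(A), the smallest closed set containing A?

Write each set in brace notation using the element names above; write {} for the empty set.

{red,green}

complement {red,blue}; its interior {blue}; cl(A) = X∖{blue} = {red,green}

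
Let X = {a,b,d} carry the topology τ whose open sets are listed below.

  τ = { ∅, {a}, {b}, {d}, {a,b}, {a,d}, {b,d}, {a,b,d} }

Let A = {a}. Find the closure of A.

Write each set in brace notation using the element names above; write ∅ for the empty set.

{a}

complement {b,d}; its interior {b,d}; cl(A) = X∖{b,d} = {a}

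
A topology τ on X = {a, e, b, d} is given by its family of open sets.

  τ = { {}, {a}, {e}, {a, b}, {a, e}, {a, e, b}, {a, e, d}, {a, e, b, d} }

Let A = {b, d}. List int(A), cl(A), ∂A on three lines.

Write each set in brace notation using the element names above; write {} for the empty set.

int(A) = {}
cl(A)  = {b, d}
∂A     = {b, d}

open subsets of A: {}; so int(A) = {}
closure: X∖int(X∖A) = X∖{a, e} = {b, d}
∂A = {b, d} minus {} = {b, d}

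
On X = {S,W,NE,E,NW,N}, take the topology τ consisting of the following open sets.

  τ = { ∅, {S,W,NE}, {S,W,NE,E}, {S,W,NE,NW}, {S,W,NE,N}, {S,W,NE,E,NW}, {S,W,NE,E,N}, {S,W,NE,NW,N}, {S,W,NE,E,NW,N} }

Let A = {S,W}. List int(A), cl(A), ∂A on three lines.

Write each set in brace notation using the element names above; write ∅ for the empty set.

int(A) = ∅
cl(A)  = {S,W,NE,E,NW,N}
∂A     = {S,W,NE,E,NW,N}

open subsets of A: ∅; so int(A) = ∅
closure: X∖int(X∖A) = X∖∅ = {S,W,NE,E,NW,N}
∂A = {S,W,NE,E,NW,N} minus ∅ = {S,W,NE,E,NW,N}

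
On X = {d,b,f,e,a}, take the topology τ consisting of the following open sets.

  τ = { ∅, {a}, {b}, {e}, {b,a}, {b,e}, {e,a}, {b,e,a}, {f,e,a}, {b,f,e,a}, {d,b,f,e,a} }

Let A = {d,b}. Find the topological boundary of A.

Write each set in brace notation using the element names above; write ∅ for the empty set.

{d}

interior: largest open inside A is {b} (from ∅, {b})
cl via duality: int({f,e,a}) = {f,e,a}, so X∖{f,e,a} = {d,b}
cl∖int = {d}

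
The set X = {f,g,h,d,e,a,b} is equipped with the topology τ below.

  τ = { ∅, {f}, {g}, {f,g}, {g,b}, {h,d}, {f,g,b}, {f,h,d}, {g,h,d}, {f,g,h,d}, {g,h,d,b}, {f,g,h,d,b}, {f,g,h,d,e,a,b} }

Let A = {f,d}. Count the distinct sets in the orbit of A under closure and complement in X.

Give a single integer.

closure: X∖int(X∖A) = X∖{g,b} = {f,h,d,e,a}
Let k=closure and c=complement:
  1. A     = {f,d}
  2. kA    = {f,h,d,e,a}
  3. cA    = {g,h,e,a,b}
  4. ckA   = {g,b}
  5. kcA   = {g,h,d,e,a,b}
  6. kckA  = {g,e,a,b}
  7. ckcA  = {f}
  8. ckckA = {f,h,d}
  9. kckcA = {f,e,a}
  10. ckckcA = {g,h,d,b}
— saturated at 10

10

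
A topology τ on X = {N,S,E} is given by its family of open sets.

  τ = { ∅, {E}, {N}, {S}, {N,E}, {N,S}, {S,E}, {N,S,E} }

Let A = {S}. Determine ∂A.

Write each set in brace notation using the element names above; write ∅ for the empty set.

open subsets of A: ∅, {S}; so int(A) = {S}
closure: X∖int(X∖A) = X∖{N,E} = {S}
∂A = {S} minus {S} = ∅

∅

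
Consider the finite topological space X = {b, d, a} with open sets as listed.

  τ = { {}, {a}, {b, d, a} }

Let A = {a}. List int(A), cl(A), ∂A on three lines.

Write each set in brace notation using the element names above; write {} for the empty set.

U open, U⊆A: {}, {a}. int(A) = ⋃ = {a}
X∖A={b, d}, int(X∖A)={}, hence cl(A)={b, d, a}
∂A: remove int from cl → {b, d}

int(A) = {a}
cl(A)  = {b, d, a}
∂A     = {b, d}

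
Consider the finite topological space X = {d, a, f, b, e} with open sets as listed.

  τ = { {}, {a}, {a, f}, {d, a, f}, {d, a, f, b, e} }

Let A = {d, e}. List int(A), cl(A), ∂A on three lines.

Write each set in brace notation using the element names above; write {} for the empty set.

open subsets of A: {}; so int(A) = {}
closure: X∖int(X∖A) = X∖{a, f} = {d, b, e}
∂A = {d, b, e} minus {} = {d, b, e}

int(A) = {}
cl(A)  = {d, b, e}
∂A     = {d, b, e}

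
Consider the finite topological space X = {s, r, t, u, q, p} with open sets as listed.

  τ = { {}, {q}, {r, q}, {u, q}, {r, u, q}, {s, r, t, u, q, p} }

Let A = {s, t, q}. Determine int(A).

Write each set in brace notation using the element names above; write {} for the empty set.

open subsets of A: {}, {q}; so int(A) = {q}

{q}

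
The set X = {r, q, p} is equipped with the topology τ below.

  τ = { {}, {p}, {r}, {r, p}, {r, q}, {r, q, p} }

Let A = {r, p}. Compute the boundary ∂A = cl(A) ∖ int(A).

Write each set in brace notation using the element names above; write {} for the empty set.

{q}

open subsets of A: {}, {r}, {p}, {r, p}; so int(A) = {r, p}
closure: X∖int(X∖A) = X∖{} = {r, q, p}
∂A = {r, q, p} minus {r, p} = {q}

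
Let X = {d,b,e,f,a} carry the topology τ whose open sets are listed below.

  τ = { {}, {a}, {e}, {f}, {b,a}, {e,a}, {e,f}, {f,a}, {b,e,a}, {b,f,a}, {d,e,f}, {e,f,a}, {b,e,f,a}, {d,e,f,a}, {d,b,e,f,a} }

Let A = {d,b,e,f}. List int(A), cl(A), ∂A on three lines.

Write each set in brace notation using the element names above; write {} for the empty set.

int(A) = {d,e,f}
cl(A)  = {d,b,e,f}
∂A     = {b}

interior: largest open inside A is {d,e,f} (from {}, {f}, {e}, {e,f}, {d,e,f})
cl via duality: int({a}) = {a}, so X∖{a} = {d,b,e,f}
cl∖int = {b}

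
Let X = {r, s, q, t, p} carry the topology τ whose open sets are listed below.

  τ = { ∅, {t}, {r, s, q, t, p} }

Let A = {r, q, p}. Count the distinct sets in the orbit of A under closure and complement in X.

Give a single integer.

complement {s, t}; its interior {t}; cl(A) = X∖{t} = {r, s, q, p}
With k = closure, c = complement:
  1. A     = {r, q, p}
  2. kA    = {r, s, q, p}
  3. cA    = {s, t}
  4. ckA   = {t}
  5. kcA   = {r, s, q, t, p}
  6. ckcA  = ∅
k, c of each give nothing new

6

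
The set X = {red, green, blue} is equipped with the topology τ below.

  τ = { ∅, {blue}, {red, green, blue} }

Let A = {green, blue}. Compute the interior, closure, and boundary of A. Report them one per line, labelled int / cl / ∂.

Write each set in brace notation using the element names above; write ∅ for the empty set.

int(A) = {blue}
cl(A)  = {red, green, blue}
∂A     = {red, green}

opens ⊆ A: ∅, {blue}; union → int = {blue}
complement {red}; its interior ∅; cl(A) = X∖∅ = {red, green, blue}
boundary = {red, green, blue} ∖ {blue} = {red, green}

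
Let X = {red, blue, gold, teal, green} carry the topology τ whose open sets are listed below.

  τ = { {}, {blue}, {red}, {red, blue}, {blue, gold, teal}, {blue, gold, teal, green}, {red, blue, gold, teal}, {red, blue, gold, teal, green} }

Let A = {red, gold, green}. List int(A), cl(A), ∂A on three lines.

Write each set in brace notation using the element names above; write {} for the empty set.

int(A) = {red}
cl(A)  = {red, gold, teal, green}
∂A     = {gold, teal, green}

open subsets of A: {}, {red}; so int(A) = {red}
closure: X∖int(X∖A) = X∖{blue} = {red, gold, teal, green}
∂A = {red, gold, teal, green} minus {red} = {gold, teal, green}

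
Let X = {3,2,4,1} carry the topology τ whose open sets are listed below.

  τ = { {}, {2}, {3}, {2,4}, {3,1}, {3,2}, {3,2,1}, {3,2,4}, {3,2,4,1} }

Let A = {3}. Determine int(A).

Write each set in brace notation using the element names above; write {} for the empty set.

U open, U⊆A: {}, {3}. int(A) = ⋃ = {3}

{3}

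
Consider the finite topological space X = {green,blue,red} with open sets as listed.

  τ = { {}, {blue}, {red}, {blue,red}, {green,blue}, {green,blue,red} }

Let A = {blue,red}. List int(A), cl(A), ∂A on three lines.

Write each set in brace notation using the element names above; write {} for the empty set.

interior: largest open inside A is {blue,red} (from {}, {red}, {blue}, {blue,red})
cl via duality: int({green}) = {}, so X∖{} = {green,blue,red}
cl∖int = {green}

int(A) = {blue,red}
cl(A)  = {green,blue,red}
∂A     = {green}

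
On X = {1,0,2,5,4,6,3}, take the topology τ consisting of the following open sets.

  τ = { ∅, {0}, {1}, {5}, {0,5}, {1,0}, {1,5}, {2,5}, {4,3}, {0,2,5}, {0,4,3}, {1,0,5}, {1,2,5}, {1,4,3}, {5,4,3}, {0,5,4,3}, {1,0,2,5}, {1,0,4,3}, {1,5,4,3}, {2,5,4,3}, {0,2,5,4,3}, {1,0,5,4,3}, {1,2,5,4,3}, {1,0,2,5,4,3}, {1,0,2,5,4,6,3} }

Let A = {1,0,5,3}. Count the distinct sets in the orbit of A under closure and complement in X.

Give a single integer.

10

X∖A={2,4,6}, int(X∖A)=∅, hence cl(A)={1,0,2,5,4,6,3}
Orbit (k=closure, c=complement):
  1. A     = {1,0,5,3}
  2. kA    = {1,0,2,5,4,6,3}
  3. cA    = {2,4,6}
  4. ckA   = ∅
  5. kcA   = {2,4,6,3}
  6. ckcA  = {1,0,5}
  7. kckcA = {1,0,2,5,6}
  8. ckckcA = {4,3}
  9. kckckcA = {4,6,3}
  10. ckckckcA = {1,0,2,5}
(closed under both — stop)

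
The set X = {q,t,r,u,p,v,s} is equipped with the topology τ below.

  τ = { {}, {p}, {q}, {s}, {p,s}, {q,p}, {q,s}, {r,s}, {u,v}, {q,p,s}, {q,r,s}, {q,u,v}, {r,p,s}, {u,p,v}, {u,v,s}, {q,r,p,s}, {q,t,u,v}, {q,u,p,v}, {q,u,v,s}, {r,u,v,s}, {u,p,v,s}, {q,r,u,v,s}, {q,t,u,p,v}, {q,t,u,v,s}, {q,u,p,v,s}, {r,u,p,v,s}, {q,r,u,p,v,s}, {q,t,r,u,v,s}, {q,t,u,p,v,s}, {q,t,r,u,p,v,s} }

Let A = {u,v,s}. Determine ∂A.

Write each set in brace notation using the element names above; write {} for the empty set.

{t,r}

opens ⊆ A: {}, {s}, {u,v}, {u,v,s}; union → int = {u,v,s}
complement {q,t,r,p}; its interior {q,p}; cl(A) = X∖{q,p} = {t,r,u,v,s}
boundary = {t,r,u,v,s} ∖ {u,v,s} = {t,r}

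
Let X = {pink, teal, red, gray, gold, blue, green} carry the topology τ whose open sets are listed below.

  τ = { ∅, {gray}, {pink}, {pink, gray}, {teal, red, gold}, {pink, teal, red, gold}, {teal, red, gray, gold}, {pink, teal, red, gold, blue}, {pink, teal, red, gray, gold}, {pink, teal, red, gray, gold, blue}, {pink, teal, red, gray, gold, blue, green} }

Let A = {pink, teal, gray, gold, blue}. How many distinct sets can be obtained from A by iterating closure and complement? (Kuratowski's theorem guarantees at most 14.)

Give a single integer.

8

closure: X∖int(X∖A) = X∖∅ = {pink, teal, red, gray, gold, blue, green}
Let k=closure and c=complement:
  1. A     = {pink, teal, gray, gold, blue}
  2. kA    = {pink, teal, red, gray, gold, blue, green}
  3. cA    = {red, green}
  4. ckA   = ∅
  5. kcA   = {teal, red, gold, blue, green}
  6. ckcA  = {pink, gray}
  7. kckcA = {pink, gray, blue, green}
  8. ckckcA = {teal, red, gold}
— saturated at 8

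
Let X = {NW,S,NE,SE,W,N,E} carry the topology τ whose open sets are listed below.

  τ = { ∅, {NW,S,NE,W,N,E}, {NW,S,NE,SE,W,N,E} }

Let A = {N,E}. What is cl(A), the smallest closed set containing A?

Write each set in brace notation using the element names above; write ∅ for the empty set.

{NW,S,NE,SE,W,N,E}

complement {NW,S,NE,SE,W}; its interior ∅; cl(A) = X∖∅ = {NW,S,NE,SE,W,N,E}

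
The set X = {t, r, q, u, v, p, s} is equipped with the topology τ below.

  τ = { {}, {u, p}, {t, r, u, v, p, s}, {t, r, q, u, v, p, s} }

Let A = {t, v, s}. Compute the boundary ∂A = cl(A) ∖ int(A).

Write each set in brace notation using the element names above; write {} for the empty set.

{t, r, q, v, s}

open subsets of A: {}; so int(A) = {}
closure: X∖int(X∖A) = X∖{u, p} = {t, r, q, v, s}
∂A = {t, r, q, v, s} minus {} = {t, r, q, v, s}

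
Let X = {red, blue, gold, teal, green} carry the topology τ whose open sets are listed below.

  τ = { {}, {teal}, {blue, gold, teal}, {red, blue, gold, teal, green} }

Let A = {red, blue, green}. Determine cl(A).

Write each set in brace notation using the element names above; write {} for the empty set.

{red, blue, gold, green}

complement {gold, teal}; its interior {teal}; cl(A) = X∖{teal} = {red, blue, gold, green}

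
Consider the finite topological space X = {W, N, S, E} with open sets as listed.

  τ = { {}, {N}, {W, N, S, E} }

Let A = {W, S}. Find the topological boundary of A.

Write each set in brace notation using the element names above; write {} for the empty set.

opens ⊆ A: {}; union → int = {}
complement {N, E}; its interior {N}; cl(A) = X∖{N} = {W, S, E}
boundary = {W, S, E} ∖ {} = {W, S, E}

{W, S, E}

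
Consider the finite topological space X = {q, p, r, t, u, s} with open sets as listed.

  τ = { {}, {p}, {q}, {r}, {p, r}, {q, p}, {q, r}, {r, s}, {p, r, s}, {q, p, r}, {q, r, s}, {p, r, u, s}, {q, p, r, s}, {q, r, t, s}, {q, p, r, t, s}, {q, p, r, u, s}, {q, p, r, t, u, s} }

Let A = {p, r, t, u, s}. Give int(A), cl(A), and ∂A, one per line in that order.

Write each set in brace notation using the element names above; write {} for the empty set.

interior: largest open inside A is {p, r, u, s} (from {}, {p}, {r}, {r, s}, {p, r}, {p, r, s}, {p, r, u, s})
cl via duality: int({q}) = {q}, so X∖{q} = {p, r, t, u, s}
cl∖int = {t}

int(A) = {p, r, u, s}
cl(A)  = {p, r, t, u, s}
∂A     = {t}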